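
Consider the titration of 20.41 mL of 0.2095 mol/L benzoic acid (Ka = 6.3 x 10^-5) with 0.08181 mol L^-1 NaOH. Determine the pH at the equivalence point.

n(C6H5COOH) = 0.2095 x 0.02041 = 0.004276 mol; V(NaOH) at equivalence = 0.004276/0.08181 = 0.05227 L.
At equivalence all the acid is converted to C6H5COO-; total volume = 0.02041 + 0.05227 = 0.07268 L, so [C6H5COO-] = 0.004276/0.07268 = 0.05883 M.
Kb = Kw/Ka = 1.0e-14 / 6.3 x 10^-5 = 1.59e-10.
[OH^-] = sqrt(Kb x [C6H5COO-]) = sqrt(1.59e-10 x 0.05883) = 3.06e-6 M.
pOH = 5.51, so pH = 14.00 - 5.51 = 8.49.

8.49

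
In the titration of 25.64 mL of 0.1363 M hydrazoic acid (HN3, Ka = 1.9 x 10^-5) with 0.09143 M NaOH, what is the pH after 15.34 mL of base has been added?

4.55

Initial n(HN3) = 0.1363 x 0.02564 = 0.003495 mol.
n(NaOH) added = 0.09143 x 0.01534 = 0.001403 mol, converting that many moles of HN3 to N3-.
Remaining n(HN3) = 0.002092 mol; n(N3-) = 0.001403 mol.
By Henderson-Hasselbalch, pH = pKa + log([A^-]/[HA]) = 4.72 + log(0.001403/0.002092) = 4.72 + (-0.17) = 4.55.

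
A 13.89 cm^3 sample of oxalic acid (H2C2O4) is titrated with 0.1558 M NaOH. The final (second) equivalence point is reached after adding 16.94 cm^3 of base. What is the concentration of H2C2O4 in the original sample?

0.0950 M

n(NaOH) = 0.1558 x 0.01694 = 0.002639 mol.
At the final (second) equivalence point, 2 mol OH^- react per mol H2C2O4, so n(H2C2O4) = 0.002639 / 2 = 0.001320 mol.
[H2C2O4] = 0.001320 / 0.01389 L = 0.0950 M.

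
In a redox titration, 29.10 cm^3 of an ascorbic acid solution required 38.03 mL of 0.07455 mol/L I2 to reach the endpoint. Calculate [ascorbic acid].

n(I2) = 0.07455 x 0.03803 = 0.002835 mol.
From the balanced equation, 1 mol I2 reacts with 1 mol ascorbic acid, so n(ascorbic acid) = 0.002835 x 1/1 = 0.002835 mol.
[ascorbic acid] = 0.002835 / 0.02910 L = 0.0974 M.

0.0974 M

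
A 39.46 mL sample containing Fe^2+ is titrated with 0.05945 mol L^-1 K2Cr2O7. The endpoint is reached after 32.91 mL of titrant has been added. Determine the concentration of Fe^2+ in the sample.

n(K2Cr2O7) = 0.05945 x 0.03291 = 0.001956 mol.
From the balanced equation, 1 mol K2Cr2O7 reacts with 6 mol Fe^2+, so n(Fe^2+) = 0.001956 x 6/1 = 0.01174 mol.
[Fe^2+] = 0.01174 / 0.03946 L = 0.297 M.

0.297 M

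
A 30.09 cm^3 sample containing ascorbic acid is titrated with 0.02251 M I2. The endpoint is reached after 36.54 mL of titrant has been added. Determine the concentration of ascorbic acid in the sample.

n(I2) = 0.02251 x 0.03654 = 0.0008225 mol.
From the balanced equation, 1 mol I2 reacts with 1 mol ascorbic acid, so n(ascorbic acid) = 0.0008225 x 1/1 = 0.0008225 mol.
[ascorbic acid] = 0.0008225 / 0.03009 L = 0.0273 M.

0.0273 M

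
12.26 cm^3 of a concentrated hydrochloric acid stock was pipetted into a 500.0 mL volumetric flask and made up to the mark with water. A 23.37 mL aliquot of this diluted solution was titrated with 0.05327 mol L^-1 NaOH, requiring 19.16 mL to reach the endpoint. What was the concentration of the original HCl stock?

n(NaOH) = 0.05327 x 0.01916 = 0.001021 mol.
n(HCl) in the aliquot = 0.001021 mol.
[diluted HCl] = 0.001021 / 0.02337 = 0.04367 M.
Dilution factor = 500.0/12.26 = 40.78, so [stock] = 0.04367 x 40.78 = 1.78 M.

1.78 M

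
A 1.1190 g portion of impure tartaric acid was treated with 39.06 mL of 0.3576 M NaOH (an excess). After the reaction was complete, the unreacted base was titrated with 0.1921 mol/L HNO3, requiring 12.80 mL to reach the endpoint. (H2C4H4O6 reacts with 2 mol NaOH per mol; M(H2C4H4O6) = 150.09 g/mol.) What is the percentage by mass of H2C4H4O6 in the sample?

77.2%

Total n(NaOH) added = 0.3576 x 0.03906 = 0.01397 mol.
n(HNO3) used = 0.1921 x 0.01280 = 0.002459 mol, which equals the excess n(NaOH).
So n(NaOH) consumed by the sample = 0.01397 - 0.002459 = 0.01151 mol.
n(H2C4H4O6) = 0.01151 / 2 = 0.005754 mol.
mass H2C4H4O6 = 0.005754 x 150.09 = 0.8637 g, so %H2C4H4O6 = 0.8637/1.1190 x 100 = 77.2%.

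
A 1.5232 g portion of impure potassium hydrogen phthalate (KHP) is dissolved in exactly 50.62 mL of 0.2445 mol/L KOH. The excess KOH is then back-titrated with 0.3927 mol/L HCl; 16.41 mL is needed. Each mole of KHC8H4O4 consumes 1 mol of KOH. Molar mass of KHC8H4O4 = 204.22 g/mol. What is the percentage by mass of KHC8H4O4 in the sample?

79.5%

Total n(KOH) added = 0.2445 x 0.05062 = 0.01238 mol.
n(HCl) used = 0.3927 x 0.01641 = 0.006444 mol, which equals the excess n(KOH).
So n(KOH) consumed by the sample = 0.01238 - 0.006444 = 0.005932 mol.
n(KHC8H4O4) = 0.005932 / 1 = 0.005932 mol.
mass KHC8H4O4 = 0.005932 x 204.22 = 1.212 g, so %KHC8H4O4 = 1.212/1.5232 x 100 = 79.5%.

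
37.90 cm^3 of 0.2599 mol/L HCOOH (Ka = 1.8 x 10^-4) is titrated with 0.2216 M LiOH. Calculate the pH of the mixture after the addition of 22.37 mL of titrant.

3.75

Initial n(HCOOH) = 0.2599 x 0.03790 = 0.009850 mol.
n(LiOH) added = 0.2216 x 0.02237 = 0.004957 mol, converting that many moles of HCOOH to HCOO-.
Remaining n(HCOOH) = 0.004893 mol; n(HCOO-) = 0.004957 mol.
By Henderson-Hasselbalch, pH = pKa + log([A^-]/[HA]) = 3.74 + log(0.004957/0.004893) = 3.74 + (+0.01) = 3.75.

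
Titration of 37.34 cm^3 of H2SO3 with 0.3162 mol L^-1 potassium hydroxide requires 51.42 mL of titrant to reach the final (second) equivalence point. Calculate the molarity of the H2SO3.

0.218 M

n(KOH) = 0.3162 x 0.05142 = 0.01626 mol.
At the final (second) equivalence point, 2 mol OH^- react per mol H2SO3, so n(H2SO3) = 0.01626 / 2 = 0.008130 mol.
[H2SO3] = 0.008130 / 0.03734 L = 0.218 M.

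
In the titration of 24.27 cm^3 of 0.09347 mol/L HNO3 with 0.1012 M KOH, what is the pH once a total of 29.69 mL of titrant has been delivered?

12.13

n(acid) = 0.09347 x 0.02427 = 0.002269 mol; n(KOH) added = 0.1012 x 0.02969 = 0.003005 mol.
Base is in excess by 0.003005 - 0.002269 = 0.0007361 mol in a total volume of 0.05396 L.
[OH^-] = 0.0007361/0.05396 = 0.01364 M, so pOH = 1.87 and pH = 14.00 - 1.87 = 12.13.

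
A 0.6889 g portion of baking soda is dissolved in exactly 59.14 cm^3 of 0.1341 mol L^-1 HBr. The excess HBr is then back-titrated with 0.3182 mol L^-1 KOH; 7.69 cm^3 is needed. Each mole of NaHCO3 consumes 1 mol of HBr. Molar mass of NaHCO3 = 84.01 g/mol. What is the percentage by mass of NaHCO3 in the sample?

66.9%

Total n(HBr) added = 0.1341 x 0.05914 = 0.007931 mol.
n(KOH) used = 0.3182 x 0.007690 = 0.002447 mol, which equals the excess n(HBr).
So n(HBr) consumed by the sample = 0.007931 - 0.002447 = 0.005484 mol.
n(NaHCO3) = 0.005484 / 1 = 0.005484 mol.
mass NaHCO3 = 0.005484 x 84.01 = 0.4607 g, so %NaHCO3 = 0.4607/0.6889 x 100 = 66.9%.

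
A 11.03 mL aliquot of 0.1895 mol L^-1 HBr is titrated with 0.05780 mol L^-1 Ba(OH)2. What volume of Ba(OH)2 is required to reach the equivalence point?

18.1 mL

n(HBr) = 0.1895 mol/L x 0.01103 L = 0.002090 mol.
The neutralisation is 2 HBr : 1 Ba(OH)2, so n(Ba(OH)2) = 0.002090 x 1/2 = 0.001045 mol.
V(Ba(OH)2) = 0.001045 / 0.05780 = 0.01808 L = 18.1 mL.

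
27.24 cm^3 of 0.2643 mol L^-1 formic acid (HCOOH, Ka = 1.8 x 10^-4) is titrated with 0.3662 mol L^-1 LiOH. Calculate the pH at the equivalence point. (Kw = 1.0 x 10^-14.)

n(HCOOH) = 0.2643 x 0.02724 = 0.007200 mol; V(LiOH) at equivalence = 0.007200/0.3662 = 0.01966 L.
At equivalence all the acid is converted to HCOO-; total volume = 0.02724 + 0.01966 = 0.04690 L, so [HCOO-] = 0.007200/0.04690 = 0.1535 M.
Kb = Kw/Ka = 1.0e-14 / 1.8 x 10^-4 = 5.56e-11.
[OH^-] = sqrt(Kb x [HCOO-]) = sqrt(5.56e-11 x 0.1535) = 2.92e-6 M.
pOH = 5.53, so pH = 14.00 - 5.53 = 8.47.

8.47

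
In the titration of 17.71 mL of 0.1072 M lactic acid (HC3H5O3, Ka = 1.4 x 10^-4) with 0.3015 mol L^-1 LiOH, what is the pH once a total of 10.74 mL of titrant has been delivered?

n(acid) = 0.1072 x 0.01771 = 0.001899 mol; n(LiOH) added = 0.3015 x 0.01074 = 0.003238 mol.
Base is in excess by 0.003238 - 0.001899 = 0.001340 mol in a total volume of 0.02845 L.
[OH^-] = 0.001340/0.02845 = 0.04709 M, so pOH = 1.33 and pH = 14.00 - 1.33 = 12.67.

12.67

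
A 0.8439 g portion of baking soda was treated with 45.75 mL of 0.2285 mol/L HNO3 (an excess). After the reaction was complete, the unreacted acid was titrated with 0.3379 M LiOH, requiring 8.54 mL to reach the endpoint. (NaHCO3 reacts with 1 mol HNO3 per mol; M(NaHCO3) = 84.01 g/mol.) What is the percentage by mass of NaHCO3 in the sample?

75.3%

Total n(HNO3) added = 0.2285 x 0.04575 = 0.01045 mol.
n(LiOH) used = 0.3379 x 0.008540 = 0.002886 mol, which equals the excess n(HNO3).
So n(HNO3) consumed by the sample = 0.01045 - 0.002886 = 0.007568 mol.
n(NaHCO3) = 0.007568 / 1 = 0.007568 mol.
mass NaHCO3 = 0.007568 x 84.01 = 0.6358 g, so %NaHCO3 = 0.6358/0.8439 x 100 = 75.3%.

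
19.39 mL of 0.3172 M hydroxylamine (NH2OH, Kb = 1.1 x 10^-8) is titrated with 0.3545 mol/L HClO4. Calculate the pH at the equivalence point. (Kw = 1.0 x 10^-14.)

3.41

n(NH2OH) = 0.3172 x 0.01939 = 0.006151 mol; V(HClO4) at equivalence = 0.006151/0.3545 = 0.01735 L.
At equivalence the base is fully converted to NH3OH+; total volume = 0.03674 L, so [NH3OH+] = 0.006151/0.03674 = 0.1674 M.
Ka(NH3OH+) = Kw/Kb = 1.0e-14 / 1.1 x 10^-8 = 9.09e-7.
[H^+] = sqrt(Ka x [NH3OH+]) = sqrt(9.09e-7 x 0.1674) = 0.000390 M.
pH = -log(0.000390) = 3.41.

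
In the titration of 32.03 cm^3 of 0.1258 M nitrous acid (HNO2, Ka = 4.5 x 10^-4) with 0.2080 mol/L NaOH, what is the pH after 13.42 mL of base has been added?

3.70

Initial n(HNO2) = 0.1258 x 0.03203 = 0.004029 mol.
n(NaOH) added = 0.2080 x 0.01342 = 0.002791 mol, converting that many moles of HNO2 to NO2-.
Remaining n(HNO2) = 0.001238 mol; n(NO2-) = 0.002791 mol.
By Henderson-Hasselbalch, pH = pKa + log([A^-]/[HA]) = 3.35 + log(0.002791/0.001238) = 3.35 + (+0.35) = 3.70.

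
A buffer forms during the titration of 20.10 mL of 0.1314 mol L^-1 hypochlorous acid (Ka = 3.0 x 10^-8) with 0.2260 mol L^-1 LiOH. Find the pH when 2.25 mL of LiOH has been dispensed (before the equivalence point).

6.90

Initial n(HClO) = 0.1314 x 0.02010 = 0.002641 mol.
n(LiOH) added = 0.2260 x 0.002250 = 0.0005085 mol, converting that many moles of HClO to ClO-.
Remaining n(HClO) = 0.002133 mol; n(ClO-) = 0.0005085 mol.
By Henderson-Hasselbalch, pH = pKa + log([A^-]/[HA]) = 7.52 + log(0.0005085/0.002133) = 7.52 + (-0.62) = 6.90.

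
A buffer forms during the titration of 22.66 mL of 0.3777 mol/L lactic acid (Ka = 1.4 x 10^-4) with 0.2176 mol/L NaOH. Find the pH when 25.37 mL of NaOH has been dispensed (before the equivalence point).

Initial n(HC3H5O3) = 0.3777 x 0.02266 = 0.008559 mol.
n(NaOH) added = 0.2176 x 0.02537 = 0.005521 mol, converting that many moles of HC3H5O3 to C3H5O3-.
Remaining n(HC3H5O3) = 0.003038 mol; n(C3H5O3-) = 0.005521 mol.
By Henderson-Hasselbalch, pH = pKa + log([A^-]/[HA]) = 3.85 + log(0.005521/0.003038) = 3.85 + (+0.26) = 4.11.

4.11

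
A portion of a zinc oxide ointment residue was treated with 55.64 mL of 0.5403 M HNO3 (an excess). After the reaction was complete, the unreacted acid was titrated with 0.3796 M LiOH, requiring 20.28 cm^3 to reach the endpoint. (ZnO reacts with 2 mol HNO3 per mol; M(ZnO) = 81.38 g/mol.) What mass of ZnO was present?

0.910 g

Total n(HNO3) added = 0.5403 x 0.05564 = 0.03006 mol.
n(LiOH) used = 0.3796 x 0.02028 = 0.007698 mol, which equals the excess n(HNO3).
So n(HNO3) consumed by the sample = 0.03006 - 0.007698 = 0.02236 mol.
n(ZnO) = 0.02236 / 2 = 0.01118 mol.
mass = 0.01118 mol x 81.38 g/mol = 0.910 g.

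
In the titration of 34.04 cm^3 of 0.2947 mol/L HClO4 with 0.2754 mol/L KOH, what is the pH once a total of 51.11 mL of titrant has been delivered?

n(acid) = 0.2947 x 0.03404 = 0.01003 mol; n(KOH) added = 0.2754 x 0.05111 = 0.01408 mol.
Base is in excess by 0.01408 - 0.01003 = 0.004044 mol in a total volume of 0.08515 L.
[OH^-] = 0.004044/0.08515 = 0.04749 M, so pOH = 1.32 and pH = 14.00 - 1.32 = 12.68.

12.68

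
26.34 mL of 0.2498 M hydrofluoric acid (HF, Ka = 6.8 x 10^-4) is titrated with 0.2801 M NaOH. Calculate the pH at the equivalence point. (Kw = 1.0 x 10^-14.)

n(HF) = 0.2498 x 0.02634 = 0.006580 mol; V(NaOH) at equivalence = 0.006580/0.2801 = 0.02349 L.
At equivalence all the acid is converted to F-; total volume = 0.02634 + 0.02349 = 0.04983 L, so [F-] = 0.006580/0.04983 = 0.1320 M.
Kb = Kw/Ka = 1.0e-14 / 6.8 x 10^-4 = 1.47e-11.
[OH^-] = sqrt(Kb x [F-]) = sqrt(1.47e-11 x 0.1320) = 1.39e-6 M.
pOH = 5.86, so pH = 14.00 - 5.86 = 8.14.

8.14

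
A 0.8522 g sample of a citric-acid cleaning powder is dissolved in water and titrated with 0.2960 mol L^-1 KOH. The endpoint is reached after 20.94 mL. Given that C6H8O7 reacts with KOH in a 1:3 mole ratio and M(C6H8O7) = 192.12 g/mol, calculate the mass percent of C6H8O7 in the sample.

n(KOH) = 0.2960 x 0.02094 = 0.006198 mol.
n(C6H8O7) = 0.006198 / 3 = 0.002066 mol.
mass of C6H8O7 = 0.002066 x 192.12 = 0.3969 g.
% purity = 0.3969 / 0.8522 x 100 = 46.6%.

46.6%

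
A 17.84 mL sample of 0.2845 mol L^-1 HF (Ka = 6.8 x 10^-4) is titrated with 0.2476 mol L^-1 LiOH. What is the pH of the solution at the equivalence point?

n(HF) = 0.2845 x 0.01784 = 0.005075 mol; V(LiOH) at equivalence = 0.005075/0.2476 = 0.02050 L.
At equivalence all the acid is converted to F-; total volume = 0.01784 + 0.02050 = 0.03834 L, so [F-] = 0.005075/0.03834 = 0.1324 M.
Kb = Kw/Ka = 1.0e-14 / 6.8 x 10^-4 = 1.47e-11.
[OH^-] = sqrt(Kb x [F-]) = sqrt(1.47e-11 x 0.1324) = 1.40e-6 M.
pOH = 5.86, so pH = 14.00 - 5.86 = 8.14.

8.14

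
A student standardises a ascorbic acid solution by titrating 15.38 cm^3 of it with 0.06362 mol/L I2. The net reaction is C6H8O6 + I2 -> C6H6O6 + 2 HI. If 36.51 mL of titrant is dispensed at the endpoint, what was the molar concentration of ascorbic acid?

n(I2) = 0.06362 x 0.03651 = 0.002323 mol.
From the balanced equation, 1 mol I2 reacts with 1 mol ascorbic acid, so n(ascorbic acid) = 0.002323 x 1/1 = 0.002323 mol.
[ascorbic acid] = 0.002323 / 0.01538 L = 0.151 M.

0.151 M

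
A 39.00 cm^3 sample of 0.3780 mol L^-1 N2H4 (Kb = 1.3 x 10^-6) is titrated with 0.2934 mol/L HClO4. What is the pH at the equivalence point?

4.45

n(N2H4) = 0.3780 x 0.03900 = 0.01474 mol; V(HClO4) at equivalence = 0.01474/0.2934 = 0.05025 L.
At equivalence the base is fully converted to N2H5+; total volume = 0.08925 L, so [N2H5+] = 0.01474/0.08925 = 0.1652 M.
Ka(N2H5+) = Kw/Kb = 1.0e-14 / 1.3 x 10^-6 = 7.69e-9.
[H^+] = sqrt(Ka x [N2H5+]) = sqrt(7.69e-9 x 0.1652) = 3.56e-5 M.
pH = -log(3.56e-5) = 4.45.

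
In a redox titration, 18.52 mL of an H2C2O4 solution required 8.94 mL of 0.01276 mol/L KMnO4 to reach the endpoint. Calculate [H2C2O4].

0.0154 M

n(KMnO4) = 0.01276 x 0.008940 = 0.0001141 mol.
From the balanced equation, 2 mol KMnO4 reacts with 5 mol H2C2O4, so n(H2C2O4) = 0.0001141 x 5/2 = 0.0002852 mol.
[H2C2O4] = 0.0002852 / 0.01852 L = 0.0154 M.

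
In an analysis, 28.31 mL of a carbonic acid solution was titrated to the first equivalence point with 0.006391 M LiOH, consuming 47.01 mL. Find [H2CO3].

0.0106 M

n(LiOH) = 0.006391 x 0.04701 = 0.0003004 mol.
At the first equivalence point, 1 mol OH^- react per mol H2CO3, so n(H2CO3) = 0.0003004 / 1 = 0.0003004 mol.
[H2CO3] = 0.0003004 / 0.02831 L = 0.0106 M.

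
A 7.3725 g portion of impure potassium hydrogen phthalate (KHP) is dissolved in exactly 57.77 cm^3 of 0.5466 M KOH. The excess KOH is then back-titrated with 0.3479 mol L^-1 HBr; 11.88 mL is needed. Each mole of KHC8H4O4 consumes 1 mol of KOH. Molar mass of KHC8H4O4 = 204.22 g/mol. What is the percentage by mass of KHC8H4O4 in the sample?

Total n(KOH) added = 0.5466 x 0.05777 = 0.03158 mol.
n(HBr) used = 0.3479 x 0.01188 = 0.004133 mol, which equals the excess n(KOH).
So n(KOH) consumed by the sample = 0.03158 - 0.004133 = 0.02744 mol.
n(KHC8H4O4) = 0.02744 / 1 = 0.02744 mol.
mass KHC8H4O4 = 0.02744 x 204.22 = 5.605 g, so %KHC8H4O4 = 5.605/7.3725 x 100 = 76.0%.

76.0%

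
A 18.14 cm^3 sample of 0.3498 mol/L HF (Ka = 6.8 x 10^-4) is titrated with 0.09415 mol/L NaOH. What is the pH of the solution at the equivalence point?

8.02

n(HF) = 0.3498 x 0.01814 = 0.006345 mol; V(NaOH) at equivalence = 0.006345/0.09415 = 0.06740 L.
At equivalence all the acid is converted to F-; total volume = 0.01814 + 0.06740 = 0.08554 L, so [F-] = 0.006345/0.08554 = 0.07418 M.
Kb = Kw/Ka = 1.0e-14 / 6.8 x 10^-4 = 1.47e-11.
[OH^-] = sqrt(Kb x [F-]) = sqrt(1.47e-11 x 0.07418) = 1.04e-6 M.
pOH = 5.98, so pH = 14.00 - 5.98 = 8.02.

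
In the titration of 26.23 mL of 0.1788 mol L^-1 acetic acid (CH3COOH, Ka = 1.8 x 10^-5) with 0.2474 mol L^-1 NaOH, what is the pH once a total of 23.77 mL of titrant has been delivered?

n(acid) = 0.1788 x 0.02623 = 0.004690 mol; n(NaOH) added = 0.2474 x 0.02377 = 0.005881 mol.
Base is in excess by 0.005881 - 0.004690 = 0.001191 mol in a total volume of 0.05000 L.
[OH^-] = 0.001191/0.05000 = 0.02382 M, so pOH = 1.62 and pH = 14.00 - 1.62 = 12.38.

12.38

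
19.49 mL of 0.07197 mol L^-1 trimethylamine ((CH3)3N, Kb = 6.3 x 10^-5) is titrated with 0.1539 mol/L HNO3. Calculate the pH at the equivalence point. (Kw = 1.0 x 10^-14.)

n((CH3)3N) = 0.07197 x 0.01949 = 0.001403 mol; V(HNO3) at equivalence = 0.001403/0.1539 = 0.009114 L.
At equivalence the base is fully converted to (CH3)3NH+; total volume = 0.02860 L, so [(CH3)3NH+] = 0.001403/0.02860 = 0.04904 M.
Ka((CH3)3NH+) = Kw/Kb = 1.0e-14 / 6.3 x 10^-5 = 1.59e-10.
[H^+] = sqrt(Ka x [(CH3)3NH+]) = sqrt(1.59e-10 x 0.04904) = 2.79e-6 M.
pH = -log(2.79e-6) = 5.55.

5.55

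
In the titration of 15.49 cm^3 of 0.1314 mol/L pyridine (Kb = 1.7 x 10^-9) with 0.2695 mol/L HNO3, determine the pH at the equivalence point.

n(C5H5N) = 0.1314 x 0.01549 = 0.002035 mol; V(HNO3) at equivalence = 0.002035/0.2695 = 0.007552 L.
At equivalence the base is fully converted to C5H5NH+; total volume = 0.02304 L, so [C5H5NH+] = 0.002035/0.02304 = 0.08833 M.
Ka(C5H5NH+) = Kw/Kb = 1.0e-14 / 1.7 x 10^-9 = 5.88e-6.
[H^+] = sqrt(Ka x [C5H5NH+]) = sqrt(5.88e-6 x 0.08833) = 0.000721 M.
pH = -log(0.000721) = 3.14.

3.14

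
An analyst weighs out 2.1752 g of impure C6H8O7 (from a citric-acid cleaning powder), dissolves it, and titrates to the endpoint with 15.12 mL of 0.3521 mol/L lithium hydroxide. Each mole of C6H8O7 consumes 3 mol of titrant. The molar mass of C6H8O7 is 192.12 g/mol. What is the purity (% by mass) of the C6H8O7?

15.7%

n(LiOH) = 0.3521 x 0.01512 = 0.005324 mol.
n(C6H8O7) = 0.005324 / 3 = 0.001775 mol.
mass of C6H8O7 = 0.001775 x 192.12 = 0.3409 g.
% purity = 0.3409 / 2.1752 x 100 = 15.7%.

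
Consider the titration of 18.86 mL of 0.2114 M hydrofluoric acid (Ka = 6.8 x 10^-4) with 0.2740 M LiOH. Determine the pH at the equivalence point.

8.12

n(HF) = 0.2114 x 0.01886 = 0.003987 mol; V(LiOH) at equivalence = 0.003987/0.2740 = 0.01455 L.
At equivalence all the acid is converted to F-; total volume = 0.01886 + 0.01455 = 0.03341 L, so [F-] = 0.003987/0.03341 = 0.1193 M.
Kb = Kw/Ka = 1.0e-14 / 6.8 x 10^-4 = 1.47e-11.
[OH^-] = sqrt(Kb x [F-]) = sqrt(1.47e-11 x 0.1193) = 1.32e-6 M.
pOH = 5.88, so pH = 14.00 - 5.88 = 8.12.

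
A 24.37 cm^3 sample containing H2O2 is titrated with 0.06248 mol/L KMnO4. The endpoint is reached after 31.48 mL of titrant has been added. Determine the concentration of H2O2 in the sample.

n(KMnO4) = 0.06248 x 0.03148 = 0.001967 mol.
From the balanced equation, 2 mol KMnO4 reacts with 5 mol H2O2, so n(H2O2) = 0.001967 x 5/2 = 0.004917 mol.
[H2O2] = 0.004917 / 0.02437 L = 0.202 M.

0.202 M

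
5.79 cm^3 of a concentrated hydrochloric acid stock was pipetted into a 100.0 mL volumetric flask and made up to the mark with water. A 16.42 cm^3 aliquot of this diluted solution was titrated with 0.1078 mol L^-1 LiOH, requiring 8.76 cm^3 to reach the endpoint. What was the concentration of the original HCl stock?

n(LiOH) = 0.1078 x 0.008760 = 0.0009443 mol.
n(HCl) in the aliquot = 0.0009443 mol.
[diluted HCl] = 0.0009443 / 0.01642 = 0.05751 M.
Dilution factor = 100.0/5.790 = 17.27, so [stock] = 0.05751 x 17.27 = 0.993 M.

0.993 M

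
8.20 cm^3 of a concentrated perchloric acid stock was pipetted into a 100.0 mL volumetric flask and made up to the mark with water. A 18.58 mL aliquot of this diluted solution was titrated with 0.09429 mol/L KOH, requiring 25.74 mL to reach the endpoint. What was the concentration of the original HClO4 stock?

n(KOH) = 0.09429 x 0.02574 = 0.002427 mol.
n(HClO4) in the aliquot = 0.002427 mol.
[diluted HClO4] = 0.002427 / 0.01858 = 0.1306 M.
Dilution factor = 100.0/8.200 = 12.20, so [stock] = 0.1306 x 12.20 = 1.59 M.

1.59 M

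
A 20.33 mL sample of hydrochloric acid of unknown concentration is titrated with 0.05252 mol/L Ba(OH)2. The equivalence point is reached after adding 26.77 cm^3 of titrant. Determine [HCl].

0.138 M

n(Ba(OH)2) delivered = 0.05252 x 0.02677 = 0.001406 mol.
The reaction is 2 HCl + 1 Ba(OH)2, so n(HCl) = 0.001406 x 2/1 = 0.002812 mol.
[HCl] = 0.002812 mol / 0.02033 L = 0.138 M.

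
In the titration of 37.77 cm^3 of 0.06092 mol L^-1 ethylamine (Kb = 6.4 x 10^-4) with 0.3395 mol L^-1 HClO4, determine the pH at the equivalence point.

6.05

n(C2H5NH2) = 0.06092 x 0.03777 = 0.002301 mol; V(HClO4) at equivalence = 0.002301/0.3395 = 0.006777 L.
At equivalence the base is fully converted to C2H5NH3+; total volume = 0.04455 L, so [C2H5NH3+] = 0.002301/0.04455 = 0.05165 M.
Ka(C2H5NH3+) = Kw/Kb = 1.0e-14 / 6.4 x 10^-4 = 1.56e-11.
[H^+] = sqrt(Ka x [C2H5NH3+]) = sqrt(1.56e-11 x 0.05165) = 8.98e-7 M.
pH = -log(8.98e-7) = 6.05.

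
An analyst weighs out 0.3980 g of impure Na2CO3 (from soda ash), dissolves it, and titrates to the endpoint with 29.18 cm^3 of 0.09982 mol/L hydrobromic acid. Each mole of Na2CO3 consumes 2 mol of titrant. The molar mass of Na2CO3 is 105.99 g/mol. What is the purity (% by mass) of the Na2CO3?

38.8%

n(HBr) = 0.09982 x 0.02918 = 0.002913 mol.
n(Na2CO3) = 0.002913 / 2 = 0.001456 mol.
mass of Na2CO3 = 0.001456 x 105.99 = 0.1544 g.
% purity = 0.1544 / 0.3980 x 100 = 38.8%.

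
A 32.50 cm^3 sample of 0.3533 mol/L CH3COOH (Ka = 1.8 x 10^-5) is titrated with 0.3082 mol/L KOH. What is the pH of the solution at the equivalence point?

n(CH3COOH) = 0.3533 x 0.03250 = 0.01148 mol; V(KOH) at equivalence = 0.01148/0.3082 = 0.03726 L.
At equivalence all the acid is converted to CH3COO-; total volume = 0.03250 + 0.03726 = 0.06976 L, so [CH3COO-] = 0.01148/0.06976 = 0.1646 M.
Kb = Kw/Ka = 1.0e-14 / 1.8 x 10^-5 = 5.56e-10.
[OH^-] = sqrt(Kb x [CH3COO-]) = sqrt(5.56e-10 x 0.1646) = 9.56e-6 M.
pOH = 5.02, so pH = 14.00 - 5.02 = 8.98.

8.98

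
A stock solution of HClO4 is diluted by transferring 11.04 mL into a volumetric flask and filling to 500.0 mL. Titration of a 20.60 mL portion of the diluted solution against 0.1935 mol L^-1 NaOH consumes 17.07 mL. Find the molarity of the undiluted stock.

n(NaOH) = 0.1935 x 0.01707 = 0.003303 mol.
n(HClO4) in the aliquot = 0.003303 mol.
[diluted HClO4] = 0.003303 / 0.02060 = 0.1603 M.
Dilution factor = 500.0/11.04 = 45.29, so [stock] = 0.1603 x 45.29 = 7.26 M.

7.26 M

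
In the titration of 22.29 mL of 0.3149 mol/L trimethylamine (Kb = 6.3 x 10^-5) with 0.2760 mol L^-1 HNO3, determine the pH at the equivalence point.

n((CH3)3N) = 0.3149 x 0.02229 = 0.007019 mol; V(HNO3) at equivalence = 0.007019/0.2760 = 0.02543 L.
At equivalence the base is fully converted to (CH3)3NH+; total volume = 0.04772 L, so [(CH3)3NH+] = 0.007019/0.04772 = 0.1471 M.
Ka((CH3)3NH+) = Kw/Kb = 1.0e-14 / 6.3 x 10^-5 = 1.59e-10.
[H^+] = sqrt(Ka x [(CH3)3NH+]) = sqrt(1.59e-10 x 0.1471) = 4.83e-6 M.
pH = -log(4.83e-6) = 5.32.

5.32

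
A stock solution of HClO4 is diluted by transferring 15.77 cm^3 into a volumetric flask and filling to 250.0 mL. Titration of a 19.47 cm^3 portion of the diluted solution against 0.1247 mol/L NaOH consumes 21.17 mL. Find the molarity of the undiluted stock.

2.15 M

n(NaOH) = 0.1247 x 0.02117 = 0.002640 mol.
n(HClO4) in the aliquot = 0.002640 mol.
[diluted HClO4] = 0.002640 / 0.01947 = 0.1356 M.
Dilution factor = 250.0/15.77 = 15.85, so [stock] = 0.1356 x 15.85 = 2.15 M.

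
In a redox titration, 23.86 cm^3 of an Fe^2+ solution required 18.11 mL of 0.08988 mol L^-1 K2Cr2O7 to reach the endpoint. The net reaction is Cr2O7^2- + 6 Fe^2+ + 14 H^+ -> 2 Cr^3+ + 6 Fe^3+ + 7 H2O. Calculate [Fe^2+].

n(K2Cr2O7) = 0.08988 x 0.01811 = 0.001628 mol.
From the balanced equation, 1 mol K2Cr2O7 reacts with 6 mol Fe^2+, so n(Fe^2+) = 0.001628 x 6/1 = 0.009766 mol.
[Fe^2+] = 0.009766 / 0.02386 L = 0.409 M.

0.409 M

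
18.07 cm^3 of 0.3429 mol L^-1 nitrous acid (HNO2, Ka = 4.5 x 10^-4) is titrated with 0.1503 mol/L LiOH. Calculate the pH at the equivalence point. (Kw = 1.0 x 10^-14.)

n(HNO2) = 0.3429 x 0.01807 = 0.006196 mol; V(LiOH) at equivalence = 0.006196/0.1503 = 0.04123 L.
At equivalence all the acid is converted to NO2-; total volume = 0.01807 + 0.04123 = 0.05930 L, so [NO2-] = 0.006196/0.05930 = 0.1045 M.
Kb = Kw/Ka = 1.0e-14 / 4.5 x 10^-4 = 2.22e-11.
[OH^-] = sqrt(Kb x [NO2-]) = sqrt(2.22e-11 x 0.1045) = 1.52e-6 M.
pOH = 5.82, so pH = 14.00 - 5.82 = 8.18.

8.18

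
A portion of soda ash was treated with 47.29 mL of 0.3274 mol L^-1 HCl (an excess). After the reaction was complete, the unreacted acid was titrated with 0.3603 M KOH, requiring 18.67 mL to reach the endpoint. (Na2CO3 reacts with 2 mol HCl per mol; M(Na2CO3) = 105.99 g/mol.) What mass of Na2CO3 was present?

0.464 g

Total n(HCl) added = 0.3274 x 0.04729 = 0.01548 mol.
n(KOH) used = 0.3603 x 0.01867 = 0.006727 mol, which equals the excess n(HCl).
So n(HCl) consumed by the sample = 0.01548 - 0.006727 = 0.008756 mol.
n(Na2CO3) = 0.008756 / 2 = 0.004378 mol.
mass = 0.004378 mol x 105.99 g/mol = 0.464 g.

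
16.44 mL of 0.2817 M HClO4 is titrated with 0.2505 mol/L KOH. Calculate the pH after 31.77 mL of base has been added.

12.84

n(acid) = 0.2817 x 0.01644 = 0.004631 mol; n(KOH) added = 0.2505 x 0.03177 = 0.007958 mol.
Base is in excess by 0.007958 - 0.004631 = 0.003327 mol in a total volume of 0.04821 L.
[OH^-] = 0.003327/0.04821 = 0.06902 M, so pOH = 1.16 and pH = 14.00 - 1.16 = 12.84.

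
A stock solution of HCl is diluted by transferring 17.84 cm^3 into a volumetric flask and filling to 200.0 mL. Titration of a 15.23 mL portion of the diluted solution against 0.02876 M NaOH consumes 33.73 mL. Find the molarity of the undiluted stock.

0.714 M

n(NaOH) = 0.02876 x 0.03373 = 0.0009701 mol.
n(HCl) in the aliquot = 0.0009701 mol.
[diluted HCl] = 0.0009701 / 0.01523 = 0.06369 M.
Dilution factor = 200.0/17.84 = 11.21, so [stock] = 0.06369 x 11.21 = 0.714 M.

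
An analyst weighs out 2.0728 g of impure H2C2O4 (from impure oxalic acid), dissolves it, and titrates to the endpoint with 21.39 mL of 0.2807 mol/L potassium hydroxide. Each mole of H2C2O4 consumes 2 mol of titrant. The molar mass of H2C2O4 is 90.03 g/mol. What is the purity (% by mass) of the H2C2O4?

13.0%

n(KOH) = 0.2807 x 0.02139 = 0.006004 mol.
n(H2C2O4) = 0.006004 / 2 = 0.003002 mol.
mass of H2C2O4 = 0.003002 x 90.03 = 0.2703 g.
% purity = 0.2703 / 2.0728 x 100 = 13.0%.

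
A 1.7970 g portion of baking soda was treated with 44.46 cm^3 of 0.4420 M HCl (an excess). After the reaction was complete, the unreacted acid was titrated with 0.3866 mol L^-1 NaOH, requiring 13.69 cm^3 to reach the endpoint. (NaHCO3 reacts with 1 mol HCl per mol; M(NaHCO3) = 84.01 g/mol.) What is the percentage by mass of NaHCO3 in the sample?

67.1%

Total n(HCl) added = 0.4420 x 0.04446 = 0.01965 mol.
n(NaOH) used = 0.3866 x 0.01369 = 0.005293 mol, which equals the excess n(HCl).
So n(HCl) consumed by the sample = 0.01965 - 0.005293 = 0.01436 mol.
n(NaHCO3) = 0.01436 / 1 = 0.01436 mol.
mass NaHCO3 = 0.01436 x 84.01 = 1.206 g, so %NaHCO3 = 1.206/1.7970 x 100 = 67.1%.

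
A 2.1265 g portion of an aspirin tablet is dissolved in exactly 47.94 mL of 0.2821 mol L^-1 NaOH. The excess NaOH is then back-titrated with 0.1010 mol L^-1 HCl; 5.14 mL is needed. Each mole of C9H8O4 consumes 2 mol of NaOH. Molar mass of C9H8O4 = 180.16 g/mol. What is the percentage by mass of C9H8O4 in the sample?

55.1%

Total n(NaOH) added = 0.2821 x 0.04794 = 0.01352 mol.
n(HCl) used = 0.1010 x 0.005140 = 0.0005191 mol, which equals the excess n(NaOH).
So n(NaOH) consumed by the sample = 0.01352 - 0.0005191 = 0.01300 mol.
n(C9H8O4) = 0.01300 / 2 = 0.006502 mol.
mass C9H8O4 = 0.006502 x 180.16 = 1.171 g, so %C9H8O4 = 1.171/2.1265 x 100 = 55.1%.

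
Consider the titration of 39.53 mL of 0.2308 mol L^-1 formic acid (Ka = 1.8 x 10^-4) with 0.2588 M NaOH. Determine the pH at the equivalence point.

8.42

n(HCOOH) = 0.2308 x 0.03953 = 0.009124 mol; V(NaOH) at equivalence = 0.009124/0.2588 = 0.03525 L.
At equivalence all the acid is converted to HCOO-; total volume = 0.03953 + 0.03525 = 0.07478 L, so [HCOO-] = 0.009124/0.07478 = 0.1220 M.
Kb = Kw/Ka = 1.0e-14 / 1.8 x 10^-4 = 5.56e-11.
[OH^-] = sqrt(Kb x [HCOO-]) = sqrt(5.56e-11 x 0.1220) = 2.60e-6 M.
pOH = 5.58, so pH = 14.00 - 5.58 = 8.42.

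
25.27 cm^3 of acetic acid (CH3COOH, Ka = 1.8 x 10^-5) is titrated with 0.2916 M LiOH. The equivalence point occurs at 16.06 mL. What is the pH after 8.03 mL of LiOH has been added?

8.03 mL is exactly half the equivalence volume (16.06/2), i.e. the half-equivalence point.
There, n(HA) = n(A^-), so pH = pKa = -log(1.8 x 10^-5) = 4.74.

4.74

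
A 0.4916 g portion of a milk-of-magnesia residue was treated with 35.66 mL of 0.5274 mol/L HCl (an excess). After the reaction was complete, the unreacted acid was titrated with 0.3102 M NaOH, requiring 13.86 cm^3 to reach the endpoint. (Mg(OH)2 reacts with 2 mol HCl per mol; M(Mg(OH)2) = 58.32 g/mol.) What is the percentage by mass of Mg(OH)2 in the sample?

Total n(HCl) added = 0.5274 x 0.03566 = 0.01881 mol.
n(NaOH) used = 0.3102 x 0.01386 = 0.004299 mol, which equals the excess n(HCl).
So n(HCl) consumed by the sample = 0.01881 - 0.004299 = 0.01451 mol.
n(Mg(OH)2) = 0.01451 / 2 = 0.007254 mol.
mass Mg(OH)2 = 0.007254 x 58.32 = 0.4230 g, so %Mg(OH)2 = 0.4230/0.4916 x 100 = 86.1%.

86.1%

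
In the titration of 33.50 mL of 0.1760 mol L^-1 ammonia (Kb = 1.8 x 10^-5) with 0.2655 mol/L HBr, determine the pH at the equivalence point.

5.12

n(NH3) = 0.1760 x 0.03350 = 0.005896 mol; V(HBr) at equivalence = 0.005896/0.2655 = 0.02221 L.
At equivalence the base is fully converted to NH4+; total volume = 0.05571 L, so [NH4+] = 0.005896/0.05571 = 0.1058 M.
Ka(NH4+) = Kw/Kb = 1.0e-14 / 1.8 x 10^-5 = 5.56e-10.
[H^+] = sqrt(Ka x [NH4+]) = sqrt(5.56e-10 x 0.1058) = 7.67e-6 M.
pH = -log(7.67e-6) = 5.12.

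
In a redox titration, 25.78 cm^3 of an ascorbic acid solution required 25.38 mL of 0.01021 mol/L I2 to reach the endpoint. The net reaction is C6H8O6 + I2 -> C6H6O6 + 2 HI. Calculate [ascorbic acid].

0.0101 M

n(I2) = 0.01021 x 0.02538 = 0.0002591 mol.
From the balanced equation, 1 mol I2 reacts with 1 mol ascorbic acid, so n(ascorbic acid) = 0.0002591 x 1/1 = 0.0002591 mol.
[ascorbic acid] = 0.0002591 / 0.02578 L = 0.0101 M.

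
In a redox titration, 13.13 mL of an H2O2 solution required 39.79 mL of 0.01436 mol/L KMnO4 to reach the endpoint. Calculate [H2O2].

0.109 M

n(KMnO4) = 0.01436 x 0.03979 = 0.0005714 mol.
From the balanced equation, 2 mol KMnO4 reacts with 5 mol H2O2, so n(H2O2) = 0.0005714 x 5/2 = 0.001428 mol.
[H2O2] = 0.001428 / 0.01313 L = 0.109 M.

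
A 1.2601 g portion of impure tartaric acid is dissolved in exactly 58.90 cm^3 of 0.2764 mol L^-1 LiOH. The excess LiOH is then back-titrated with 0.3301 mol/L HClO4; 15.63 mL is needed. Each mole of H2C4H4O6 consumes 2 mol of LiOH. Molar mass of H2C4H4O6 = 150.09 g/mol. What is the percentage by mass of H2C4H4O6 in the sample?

66.2%

Total n(LiOH) added = 0.2764 x 0.05890 = 0.01628 mol.
n(HClO4) used = 0.3301 x 0.01563 = 0.005159 mol, which equals the excess n(LiOH).
So n(LiOH) consumed by the sample = 0.01628 - 0.005159 = 0.01112 mol.
n(H2C4H4O6) = 0.01112 / 2 = 0.005560 mol.
mass H2C4H4O6 = 0.005560 x 150.09 = 0.8345 g, so %H2C4H4O6 = 0.8345/1.2601 x 100 = 66.2%.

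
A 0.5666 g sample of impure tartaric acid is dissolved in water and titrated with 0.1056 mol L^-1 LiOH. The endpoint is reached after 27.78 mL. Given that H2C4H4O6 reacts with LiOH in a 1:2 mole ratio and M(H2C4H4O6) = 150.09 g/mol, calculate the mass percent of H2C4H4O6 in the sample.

38.9%

n(LiOH) = 0.1056 x 0.02778 = 0.002934 mol.
n(H2C4H4O6) = 0.002934 / 2 = 0.001467 mol.
mass of H2C4H4O6 = 0.001467 x 150.09 = 0.2201 g.
% purity = 0.2201 / 0.5666 x 100 = 38.9%.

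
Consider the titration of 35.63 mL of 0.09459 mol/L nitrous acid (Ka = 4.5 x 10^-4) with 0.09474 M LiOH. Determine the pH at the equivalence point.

8.01

n(HNO2) = 0.09459 x 0.03563 = 0.003370 mol; V(LiOH) at equivalence = 0.003370/0.09474 = 0.03557 L.
At equivalence all the acid is converted to NO2-; total volume = 0.03563 + 0.03557 = 0.07120 L, so [NO2-] = 0.003370/0.07120 = 0.04733 M.
Kb = Kw/Ka = 1.0e-14 / 4.5 x 10^-4 = 2.22e-11.
[OH^-] = sqrt(Kb x [NO2-]) = sqrt(2.22e-11 x 0.04733) = 1.03e-6 M.
pOH = 5.99, so pH = 14.00 - 5.99 = 8.01.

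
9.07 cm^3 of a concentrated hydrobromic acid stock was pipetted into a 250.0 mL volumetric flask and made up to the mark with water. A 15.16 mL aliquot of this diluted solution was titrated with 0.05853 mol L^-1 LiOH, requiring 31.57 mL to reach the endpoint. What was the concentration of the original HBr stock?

3.36 M

n(LiOH) = 0.05853 x 0.03157 = 0.001848 mol.
n(HBr) in the aliquot = 0.001848 mol.
[diluted HBr] = 0.001848 / 0.01516 = 0.1219 M.
Dilution factor = 250.0/9.070 = 27.56, so [stock] = 0.1219 x 27.56 = 3.36 M.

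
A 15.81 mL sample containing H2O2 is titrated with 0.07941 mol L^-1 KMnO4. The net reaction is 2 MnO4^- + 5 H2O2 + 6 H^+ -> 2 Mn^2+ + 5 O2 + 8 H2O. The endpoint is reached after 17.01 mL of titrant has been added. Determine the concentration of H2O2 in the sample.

n(KMnO4) = 0.07941 x 0.01701 = 0.001351 mol.
From the balanced equation, 2 mol KMnO4 reacts with 5 mol H2O2, so n(H2O2) = 0.001351 x 5/2 = 0.003377 mol.
[H2O2] = 0.003377 / 0.01581 L = 0.214 M.

0.214 M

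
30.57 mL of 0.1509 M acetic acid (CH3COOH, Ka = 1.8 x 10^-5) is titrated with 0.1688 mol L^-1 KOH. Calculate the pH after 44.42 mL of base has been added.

n(acid) = 0.1509 x 0.03057 = 0.004613 mol; n(KOH) added = 0.1688 x 0.04442 = 0.007498 mol.
Base is in excess by 0.007498 - 0.004613 = 0.002885 mol in a total volume of 0.07499 L.
[OH^-] = 0.002885/0.07499 = 0.03847 M, so pOH = 1.41 and pH = 14.00 - 1.41 = 12.59.

12.59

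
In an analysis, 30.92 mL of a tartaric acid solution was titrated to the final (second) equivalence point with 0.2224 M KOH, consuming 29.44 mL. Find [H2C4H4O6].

n(KOH) = 0.2224 x 0.02944 = 0.006547 mol.
At the final (second) equivalence point, 2 mol OH^- react per mol H2C4H4O6, so n(H2C4H4O6) = 0.006547 / 2 = 0.003274 mol.
[H2C4H4O6] = 0.003274 / 0.03092 L = 0.106 M.

0.106 M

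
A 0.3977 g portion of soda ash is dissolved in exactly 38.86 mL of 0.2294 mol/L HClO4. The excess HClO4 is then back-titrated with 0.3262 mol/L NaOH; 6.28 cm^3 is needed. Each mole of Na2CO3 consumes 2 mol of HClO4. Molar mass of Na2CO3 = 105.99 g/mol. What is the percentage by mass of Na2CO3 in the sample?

Total n(HClO4) added = 0.2294 x 0.03886 = 0.008914 mol.
n(NaOH) used = 0.3262 x 0.006280 = 0.002049 mol, which equals the excess n(HClO4).
So n(HClO4) consumed by the sample = 0.008914 - 0.002049 = 0.006866 mol.
n(Na2CO3) = 0.006866 / 2 = 0.003433 mol.
mass Na2CO3 = 0.003433 x 105.99 = 0.3639 g, so %Na2CO3 = 0.3639/0.3977 x 100 = 91.5%.

91.5%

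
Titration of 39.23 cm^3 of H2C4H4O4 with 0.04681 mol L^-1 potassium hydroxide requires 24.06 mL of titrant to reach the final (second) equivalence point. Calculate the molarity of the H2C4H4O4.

0.0144 M

n(KOH) = 0.04681 x 0.02406 = 0.001126 mol.
At the final (second) equivalence point, 2 mol OH^- react per mol H2C4H4O4, so n(H2C4H4O4) = 0.001126 / 2 = 0.0005631 mol.
[H2C4H4O4] = 0.0005631 / 0.03923 L = 0.0144 M.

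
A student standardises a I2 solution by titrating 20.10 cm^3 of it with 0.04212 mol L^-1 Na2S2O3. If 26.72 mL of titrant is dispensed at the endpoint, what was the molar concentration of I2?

0.0280 M

n(Na2S2O3) = 0.04212 x 0.02672 = 0.001125 mol.
From the balanced equation, 2 mol Na2S2O3 reacts with 1 mol I2, so n(I2) = 0.001125 x 1/2 = 0.0005627 mol.
[I2] = 0.0005627 / 0.02010 L = 0.0280 M.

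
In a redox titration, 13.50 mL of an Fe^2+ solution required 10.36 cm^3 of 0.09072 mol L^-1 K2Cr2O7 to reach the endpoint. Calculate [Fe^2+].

n(K2Cr2O7) = 0.09072 x 0.01036 = 0.0009399 mol.
From the balanced equation, 1 mol K2Cr2O7 reacts with 6 mol Fe^2+, so n(Fe^2+) = 0.0009399 x 6/1 = 0.005639 mol.
[Fe^2+] = 0.005639 / 0.01350 L = 0.418 M.

0.418 M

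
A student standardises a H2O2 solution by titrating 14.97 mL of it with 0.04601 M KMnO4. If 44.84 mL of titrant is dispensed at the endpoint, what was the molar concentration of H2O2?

0.345 M

n(KMnO4) = 0.04601 x 0.04484 = 0.002063 mol.
From the balanced equation, 2 mol KMnO4 reacts with 5 mol H2O2, so n(H2O2) = 0.002063 x 5/2 = 0.005158 mol.
[H2O2] = 0.005158 / 0.01497 L = 0.345 M.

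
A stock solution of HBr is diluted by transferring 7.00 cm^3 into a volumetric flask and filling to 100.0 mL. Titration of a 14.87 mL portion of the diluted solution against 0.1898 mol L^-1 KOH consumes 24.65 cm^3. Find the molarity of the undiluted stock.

n(KOH) = 0.1898 x 0.02465 = 0.004679 mol.
n(HBr) in the aliquot = 0.004679 mol.
[diluted HBr] = 0.004679 / 0.01487 = 0.3146 M.
Dilution factor = 100.0/7.000 = 14.29, so [stock] = 0.3146 x 14.29 = 4.49 M.

4.49 M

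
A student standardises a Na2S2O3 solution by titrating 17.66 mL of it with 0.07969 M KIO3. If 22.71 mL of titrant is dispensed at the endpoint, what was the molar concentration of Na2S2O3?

n(KIO3) = 0.07969 x 0.02271 = 0.001810 mol.
From the balanced equation, 1 mol KIO3 reacts with 6 mol Na2S2O3, so n(Na2S2O3) = 0.001810 x 6/1 = 0.01086 mol.
[Na2S2O3] = 0.01086 / 0.01766 L = 0.615 M.

0.615 M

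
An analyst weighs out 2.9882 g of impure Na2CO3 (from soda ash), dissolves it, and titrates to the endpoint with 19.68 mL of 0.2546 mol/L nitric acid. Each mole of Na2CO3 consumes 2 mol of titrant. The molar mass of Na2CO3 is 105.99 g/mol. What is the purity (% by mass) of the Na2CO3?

n(HNO3) = 0.2546 x 0.01968 = 0.005011 mol.
n(Na2CO3) = 0.005011 / 2 = 0.002505 mol.
mass of Na2CO3 = 0.002505 x 105.99 = 0.2655 g.
% purity = 0.2655 / 2.9882 x 100 = 8.89%.

8.89%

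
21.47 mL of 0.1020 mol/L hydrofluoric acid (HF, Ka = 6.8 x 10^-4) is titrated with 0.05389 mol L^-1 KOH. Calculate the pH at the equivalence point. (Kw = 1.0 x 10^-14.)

7.86

n(HF) = 0.1020 x 0.02147 = 0.002190 mol; V(KOH) at equivalence = 0.002190/0.05389 = 0.04064 L.
At equivalence all the acid is converted to F-; total volume = 0.02147 + 0.04064 = 0.06211 L, so [F-] = 0.002190/0.06211 = 0.03526 M.
Kb = Kw/Ka = 1.0e-14 / 6.8 x 10^-4 = 1.47e-11.
[OH^-] = sqrt(Kb x [F-]) = sqrt(1.47e-11 x 0.03526) = 7.20e-7 M.
pOH = 6.14, so pH = 14.00 - 6.14 = 7.86.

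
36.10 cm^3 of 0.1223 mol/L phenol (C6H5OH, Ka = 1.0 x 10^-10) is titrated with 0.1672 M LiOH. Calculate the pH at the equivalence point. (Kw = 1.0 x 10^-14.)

11.42

n(C6H5OH) = 0.1223 x 0.03610 = 0.004415 mol; V(LiOH) at equivalence = 0.004415/0.1672 = 0.02641 L.
At equivalence all the acid is converted to C6H5O-; total volume = 0.03610 + 0.02641 = 0.06251 L, so [C6H5O-] = 0.004415/0.06251 = 0.07063 M.
Kb = Kw/Ka = 1.0e-14 / 1.0 x 10^-10 = 0.000100.
[OH^-] = sqrt(Kb x [C6H5O-]) = sqrt(0.000100 x 0.07063) = 0.00266 M.
pOH = 2.58, so pH = 14.00 - 2.58 = 11.42.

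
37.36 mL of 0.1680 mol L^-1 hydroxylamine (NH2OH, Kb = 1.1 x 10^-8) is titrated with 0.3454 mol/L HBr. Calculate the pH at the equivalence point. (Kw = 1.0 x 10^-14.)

3.49

n(NH2OH) = 0.1680 x 0.03736 = 0.006276 mol; V(HBr) at equivalence = 0.006276/0.3454 = 0.01817 L.
At equivalence the base is fully converted to NH3OH+; total volume = 0.05553 L, so [NH3OH+] = 0.006276/0.05553 = 0.1130 M.
Ka(NH3OH+) = Kw/Kb = 1.0e-14 / 1.1 x 10^-8 = 9.09e-7.
[H^+] = sqrt(Ka x [NH3OH+]) = sqrt(9.09e-7 x 0.1130) = 0.000321 M.
pH = -log(0.000321) = 3.49.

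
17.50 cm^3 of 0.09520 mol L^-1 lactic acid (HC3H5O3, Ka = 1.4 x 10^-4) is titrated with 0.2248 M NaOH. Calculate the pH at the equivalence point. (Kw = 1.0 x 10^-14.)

n(HC3H5O3) = 0.09520 x 0.01750 = 0.001666 mol; V(NaOH) at equivalence = 0.001666/0.2248 = 0.007411 L.
At equivalence all the acid is converted to C3H5O3-; total volume = 0.01750 + 0.007411 = 0.02491 L, so [C3H5O3-] = 0.001666/0.02491 = 0.06688 M.
Kb = Kw/Ka = 1.0e-14 / 1.4 x 10^-4 = 7.14e-11.
[OH^-] = sqrt(Kb x [C3H5O3-]) = sqrt(7.14e-11 x 0.06688) = 2.19e-6 M.
pOH = 5.66, so pH = 14.00 - 5.66 = 8.34.

8.34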